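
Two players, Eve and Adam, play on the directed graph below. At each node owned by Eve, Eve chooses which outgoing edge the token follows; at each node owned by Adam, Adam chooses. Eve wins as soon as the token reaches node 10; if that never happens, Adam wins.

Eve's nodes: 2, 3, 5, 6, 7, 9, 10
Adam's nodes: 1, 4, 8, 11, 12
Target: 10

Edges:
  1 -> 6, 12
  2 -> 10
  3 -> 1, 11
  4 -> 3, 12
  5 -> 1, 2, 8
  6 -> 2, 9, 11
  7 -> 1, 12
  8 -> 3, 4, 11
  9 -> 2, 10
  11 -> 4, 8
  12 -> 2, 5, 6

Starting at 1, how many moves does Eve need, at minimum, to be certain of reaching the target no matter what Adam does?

A0 = {10}
A1: add {2, 9} — 2 (Eve) has 2→10; 9 (Eve) has 9→10.
A2: add {5, 6} — 5 (Eve) has 5→2; 6 (Eve) has 6→2.
A3: add {12} — 12 (Adam): all of {2, 5, 6} already in.
A4: add {1, 7} — 1 (Adam): all of {6, 12} already in; 7 (Eve) has 7→12.
1 enters the attractor at level 4, so Eve can force the target in 4 moves from there.

4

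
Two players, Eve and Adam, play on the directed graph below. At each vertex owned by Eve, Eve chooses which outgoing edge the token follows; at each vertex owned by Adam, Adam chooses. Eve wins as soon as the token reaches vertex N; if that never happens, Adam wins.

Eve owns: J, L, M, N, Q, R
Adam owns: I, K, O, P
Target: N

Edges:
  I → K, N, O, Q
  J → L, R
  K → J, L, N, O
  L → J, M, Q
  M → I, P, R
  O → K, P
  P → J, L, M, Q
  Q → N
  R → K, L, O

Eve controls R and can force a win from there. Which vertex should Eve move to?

A0 = {N}
A1: add {Q} — Q (Eve) has Q→N.
A2: add {L} — L (Eve) has L→Q.
A3: add {J, R} — J (Eve) has J→L; R (Eve) has R→L.
A4: add {M} — M (Eve) has M→R.
A5: add {P} — P (Adam): all of {J, L, M, Q} already in.
A6 = A5; e.g. I (Adam) can still go to K. Fixed point.
From R, successor L is in the attractor (rank 2); the other successors K, O are not.

L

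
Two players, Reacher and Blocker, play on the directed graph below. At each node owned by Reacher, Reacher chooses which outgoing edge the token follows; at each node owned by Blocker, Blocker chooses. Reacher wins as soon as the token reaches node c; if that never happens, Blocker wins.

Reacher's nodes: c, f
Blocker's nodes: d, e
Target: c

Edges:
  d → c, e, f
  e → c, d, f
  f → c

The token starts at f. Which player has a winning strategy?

A0 = {c}
A1: add {f} — f (Reacher) has f→c.
A2 = A1; e.g. d (Blocker) can still go to e. Fixed point.
f ∈ A1, so Reacher can force the target.

Reacher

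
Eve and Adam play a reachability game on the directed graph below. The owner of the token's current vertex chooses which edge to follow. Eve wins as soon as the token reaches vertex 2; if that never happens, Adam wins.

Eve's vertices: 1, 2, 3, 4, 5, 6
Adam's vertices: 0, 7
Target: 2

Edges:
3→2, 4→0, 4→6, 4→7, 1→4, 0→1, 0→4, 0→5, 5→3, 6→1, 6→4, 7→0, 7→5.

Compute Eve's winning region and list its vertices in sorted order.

2, 3, 5

A0 = {2}
A1: add {3} — 3 (Eve) has 3→2.
A2: add {5} — 5 (Eve) has 5→3.
A3 = A2; e.g. 0 (Adam) can still go to 1. Fixed point.
Eve's winning region = {2, 3, 5}.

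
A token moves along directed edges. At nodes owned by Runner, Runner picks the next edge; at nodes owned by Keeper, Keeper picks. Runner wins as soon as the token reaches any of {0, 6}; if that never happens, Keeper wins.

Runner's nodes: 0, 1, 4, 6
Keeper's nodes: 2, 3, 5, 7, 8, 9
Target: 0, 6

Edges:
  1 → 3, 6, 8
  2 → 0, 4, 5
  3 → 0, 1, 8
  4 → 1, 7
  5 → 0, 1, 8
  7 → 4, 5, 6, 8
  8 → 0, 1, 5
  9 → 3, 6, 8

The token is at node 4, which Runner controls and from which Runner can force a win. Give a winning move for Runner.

A0 = {0, 6}
A1: add {1} — 1 (Runner) has 1→6.
A2: add {4} — 4 (Runner) has 4→1.
A3 = A2; e.g. 2 (Keeper) can still go to 5. Fixed point.
From 4, successor 1 is in the attractor (rank 1); the other successor 7 is not.

1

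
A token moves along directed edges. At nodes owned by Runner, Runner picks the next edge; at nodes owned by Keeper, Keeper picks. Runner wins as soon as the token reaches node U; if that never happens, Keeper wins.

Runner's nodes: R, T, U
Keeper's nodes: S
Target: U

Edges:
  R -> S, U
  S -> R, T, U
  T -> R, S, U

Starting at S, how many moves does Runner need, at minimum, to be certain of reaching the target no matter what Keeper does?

2

A0 = {U}
A1: add {R, T} — R (Runner) has R→U; T (Runner) has T→U.
A2: add {S} — S (Keeper): all of {R, T, U} already in.
A2 = all vertices. Fixed point.
S enters the attractor at level 2, so Runner can force the target in 2 moves from there.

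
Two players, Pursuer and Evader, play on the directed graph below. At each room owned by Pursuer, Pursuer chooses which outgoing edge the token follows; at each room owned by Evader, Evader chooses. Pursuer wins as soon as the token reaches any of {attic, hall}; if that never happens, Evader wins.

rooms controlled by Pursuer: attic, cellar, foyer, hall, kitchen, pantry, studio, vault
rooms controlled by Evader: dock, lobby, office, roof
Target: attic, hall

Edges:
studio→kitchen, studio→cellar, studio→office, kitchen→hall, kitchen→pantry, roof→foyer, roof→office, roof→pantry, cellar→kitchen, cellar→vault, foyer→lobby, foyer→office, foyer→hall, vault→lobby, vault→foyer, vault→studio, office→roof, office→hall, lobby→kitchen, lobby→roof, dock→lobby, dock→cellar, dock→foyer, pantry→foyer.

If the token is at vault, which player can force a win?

A0 = {attic, hall}
A1: add {foyer, kitchen} — kitchen (Pursuer) has kitchen→hall; foyer (Pursuer) has foyer→hall.
A2: add {cellar, pantry, studio, vault} — cellar (Pursuer) has cellar→kitchen; vault (Pursuer) has vault→foyer; studio (Pursuer) has studio→kitchen; pantry (Pursuer) has pantry→foyer.
A3 = A2; e.g. lobby (Evader) can still go to roof. Fixed point.
vault ∈ A2, so Pursuer can force the target.

Pursuer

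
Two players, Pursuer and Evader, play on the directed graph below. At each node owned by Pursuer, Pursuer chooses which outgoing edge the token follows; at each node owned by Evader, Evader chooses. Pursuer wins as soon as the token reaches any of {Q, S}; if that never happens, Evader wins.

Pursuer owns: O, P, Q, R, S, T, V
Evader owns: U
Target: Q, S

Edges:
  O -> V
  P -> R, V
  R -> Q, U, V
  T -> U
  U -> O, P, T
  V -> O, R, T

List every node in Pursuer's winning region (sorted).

O, P, Q, R, S, V

A0 = {Q, S}
A1: add {R} — R (Pursuer) has R→Q.
A2: add {P, V} — P (Pursuer) has P→R; V (Pursuer) has V→R.
A3: add {O} — O (Pursuer) has O→V.
A4 = A3; e.g. T (Pursuer) has no edge into A3. Fixed point.
Pursuer's winning region = {O, P, Q, R, S, V}.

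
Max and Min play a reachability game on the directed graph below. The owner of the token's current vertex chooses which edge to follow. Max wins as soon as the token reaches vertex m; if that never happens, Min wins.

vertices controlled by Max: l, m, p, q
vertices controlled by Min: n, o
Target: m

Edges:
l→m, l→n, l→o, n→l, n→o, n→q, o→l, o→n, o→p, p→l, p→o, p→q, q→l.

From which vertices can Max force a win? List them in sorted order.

l, m, p, q

A0 = {m}
A1: add {l} — l (Max) has l→m.
A2: add {p, q} — p (Max) has p→l; q (Max) has q→l.
A3 = A2; e.g. n (Min) can still go to o. Fixed point.
Max's winning region = {l, m, p, q}.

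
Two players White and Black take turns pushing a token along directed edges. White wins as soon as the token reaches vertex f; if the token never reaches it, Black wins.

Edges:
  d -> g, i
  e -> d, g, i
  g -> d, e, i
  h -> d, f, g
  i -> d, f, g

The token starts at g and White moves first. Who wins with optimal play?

Track states (vertex, player-to-move).
A0 = {(f,White), (f,Black)}
A1: add {(h,White), (i,White)}.
A2 = A1; e.g. (d,White) stays out. (g,White) never enters ⇒ Black avoids the target.

Black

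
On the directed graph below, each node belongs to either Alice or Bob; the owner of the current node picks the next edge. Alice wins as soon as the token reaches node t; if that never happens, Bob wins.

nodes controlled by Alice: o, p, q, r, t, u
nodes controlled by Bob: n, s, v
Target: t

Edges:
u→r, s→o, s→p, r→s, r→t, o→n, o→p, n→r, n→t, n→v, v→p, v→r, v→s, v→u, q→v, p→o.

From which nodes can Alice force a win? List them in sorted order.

r, t, u

A0 = {t}
A1: add {r} — r (Alice) has r→t.
A2: add {u} — u (Alice) has u→r.
A3 = A2; e.g. n (Bob) can still go to v. Fixed point.
Alice's winning region = {r, t, u}.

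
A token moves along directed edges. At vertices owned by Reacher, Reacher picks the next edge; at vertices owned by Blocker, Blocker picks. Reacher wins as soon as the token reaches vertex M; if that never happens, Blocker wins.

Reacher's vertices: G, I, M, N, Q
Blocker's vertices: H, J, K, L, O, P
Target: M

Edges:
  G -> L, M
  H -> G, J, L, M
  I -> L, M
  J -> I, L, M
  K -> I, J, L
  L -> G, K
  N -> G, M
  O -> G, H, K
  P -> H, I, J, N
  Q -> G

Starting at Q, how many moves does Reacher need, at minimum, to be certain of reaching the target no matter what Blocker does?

2

A0 = {M}
A1: add {G, I, N} — G (Reacher) has G→M; I (Reacher) has I→M; N (Reacher) has N→M.
A2: add {Q} — Q (Reacher) has Q→G.
A3 = A2; e.g. H (Blocker) can still go to J. Fixed point.
Q enters the attractor at level 2, so Reacher can force the target in 2 moves from there.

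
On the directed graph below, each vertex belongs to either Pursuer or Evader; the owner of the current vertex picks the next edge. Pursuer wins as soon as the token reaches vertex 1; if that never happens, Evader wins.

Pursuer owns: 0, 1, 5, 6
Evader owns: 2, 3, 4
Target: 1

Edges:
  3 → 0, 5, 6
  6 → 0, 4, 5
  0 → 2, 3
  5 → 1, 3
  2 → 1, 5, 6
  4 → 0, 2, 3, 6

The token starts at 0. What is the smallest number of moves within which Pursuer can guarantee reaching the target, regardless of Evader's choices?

A0 = {1}
A1: add {5} — 5 (Pursuer) has 5→1.
A2: add {6} — 6 (Pursuer) has 6→5.
A3: add {2} — 2 (Evader): all of {1, 5, 6} already in.
A4: add {0} — 0 (Pursuer) has 0→2.
0 enters the attractor at level 4, so Pursuer can force the target in 4 moves from there.

4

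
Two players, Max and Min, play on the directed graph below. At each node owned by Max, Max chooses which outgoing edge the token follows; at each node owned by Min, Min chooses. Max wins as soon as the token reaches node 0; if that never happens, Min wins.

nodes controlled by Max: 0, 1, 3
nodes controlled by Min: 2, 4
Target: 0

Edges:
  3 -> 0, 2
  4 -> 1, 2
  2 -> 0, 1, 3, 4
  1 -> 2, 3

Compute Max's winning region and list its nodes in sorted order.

A0 = {0}
A1: add {3} — 3 (Max) has 3→0.
A2: add {1} — 1 (Max) has 1→3.
A3 = A2; e.g. 2 (Min) can still go to 4. Fixed point.
Max's winning region = {0, 1, 3}.

0, 1, 3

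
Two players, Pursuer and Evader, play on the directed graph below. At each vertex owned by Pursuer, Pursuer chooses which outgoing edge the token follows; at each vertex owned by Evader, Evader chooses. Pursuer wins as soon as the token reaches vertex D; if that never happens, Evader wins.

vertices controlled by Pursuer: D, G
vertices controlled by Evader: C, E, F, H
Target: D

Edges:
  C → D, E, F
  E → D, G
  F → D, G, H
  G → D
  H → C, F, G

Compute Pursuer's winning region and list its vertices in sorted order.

D, E, G

A0 = {D}
A1: add {G} — G (Pursuer) has G→D.
A2: add {E} — E (Evader): all of {D, G} already in.
A3 = A2; e.g. C (Evader) can still go to F. Fixed point.
Pursuer's winning region = {D, E, G}.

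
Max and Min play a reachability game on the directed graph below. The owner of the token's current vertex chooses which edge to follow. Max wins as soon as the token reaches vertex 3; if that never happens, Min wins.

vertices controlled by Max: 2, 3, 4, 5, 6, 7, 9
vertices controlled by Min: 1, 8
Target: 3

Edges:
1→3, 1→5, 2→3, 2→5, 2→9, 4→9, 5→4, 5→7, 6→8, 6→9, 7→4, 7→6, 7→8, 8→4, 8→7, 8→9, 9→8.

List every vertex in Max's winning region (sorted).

A0 = {3}
A1: add {2} — 2 (Max) has 2→3.
A2 = A1; e.g. 1 (Min) can still go to 5. Fixed point.
Max's winning region = {2, 3}.

2, 3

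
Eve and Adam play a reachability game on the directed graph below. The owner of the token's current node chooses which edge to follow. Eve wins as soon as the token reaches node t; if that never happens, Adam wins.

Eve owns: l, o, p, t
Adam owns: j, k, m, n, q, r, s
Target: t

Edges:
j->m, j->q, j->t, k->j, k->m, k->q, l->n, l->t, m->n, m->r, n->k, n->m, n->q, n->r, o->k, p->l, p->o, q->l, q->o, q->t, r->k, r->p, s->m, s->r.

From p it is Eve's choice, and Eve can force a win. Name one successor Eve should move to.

l

A0 = {t}
A1: add {l} — l (Eve) has l→t.
A2: add {p} — p (Eve) has p→l.
A3 = A2; e.g. j (Adam) can still go to m. Fixed point.
From p, successor l is in the attractor (rank 1); the other successor o is not.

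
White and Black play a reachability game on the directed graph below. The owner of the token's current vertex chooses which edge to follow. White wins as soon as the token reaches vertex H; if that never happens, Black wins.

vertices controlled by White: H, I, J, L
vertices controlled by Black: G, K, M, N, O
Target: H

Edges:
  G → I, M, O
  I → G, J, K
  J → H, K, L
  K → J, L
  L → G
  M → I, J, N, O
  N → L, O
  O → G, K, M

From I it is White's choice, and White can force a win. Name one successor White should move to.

J

A0 = {H}
A1: add {J} — J (White) has J→H.
A2: add {I} — I (White) has I→J.
A3 = A2; e.g. G (Black) can still go to M. Fixed point.
From I, successor J is in the attractor (rank 1); the other successors G, K are not.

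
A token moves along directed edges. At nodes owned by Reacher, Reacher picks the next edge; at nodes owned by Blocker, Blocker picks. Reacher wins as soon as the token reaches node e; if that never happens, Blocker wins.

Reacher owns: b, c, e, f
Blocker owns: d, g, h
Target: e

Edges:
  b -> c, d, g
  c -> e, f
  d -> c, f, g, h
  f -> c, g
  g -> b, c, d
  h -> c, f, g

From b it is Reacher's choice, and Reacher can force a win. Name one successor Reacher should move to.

c

A0 = {e}
A1: add {c} — c (Reacher) has c→e.
A2: add {b, f} — b (Reacher) has b→c; f (Reacher) has f→c.
A3 = A2; e.g. d (Blocker) can still go to g. Fixed point.
From b, successor c is in the attractor (rank 1); the other successors d, g are not.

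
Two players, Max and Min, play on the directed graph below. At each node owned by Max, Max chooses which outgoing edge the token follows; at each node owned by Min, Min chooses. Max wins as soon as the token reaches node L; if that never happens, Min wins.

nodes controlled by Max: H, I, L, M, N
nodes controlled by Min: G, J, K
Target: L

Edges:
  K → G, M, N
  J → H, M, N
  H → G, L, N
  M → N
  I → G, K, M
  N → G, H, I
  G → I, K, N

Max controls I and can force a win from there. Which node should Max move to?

A0 = {L}
A1: add {H} — H (Max) has H→L.
A2: add {N} — N (Max) has N→H.
A3: add {M} — M (Max) has M→N.
A4: add {I, J} — I (Max) has I→M; J (Min): all of {H, M, N} already in.
A5 = A4; e.g. G (Min) can still go to K. Fixed point.
From I, successor M is in the attractor (rank 3); the other successors G, K are not.

M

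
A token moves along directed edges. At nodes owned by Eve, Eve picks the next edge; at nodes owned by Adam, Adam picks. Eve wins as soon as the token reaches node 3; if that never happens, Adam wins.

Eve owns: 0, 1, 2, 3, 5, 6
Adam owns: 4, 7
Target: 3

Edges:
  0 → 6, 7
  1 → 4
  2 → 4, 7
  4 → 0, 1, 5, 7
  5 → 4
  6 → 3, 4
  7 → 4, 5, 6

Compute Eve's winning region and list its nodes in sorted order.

0, 3, 6

A0 = {3}
A1: add {6} — 6 (Eve) has 6→3.
A2: add {0} — 0 (Eve) has 0→6.
A3 = A2; e.g. 1 (Eve) has no edge into A2. Fixed point.
Eve's winning region = {0, 3, 6}.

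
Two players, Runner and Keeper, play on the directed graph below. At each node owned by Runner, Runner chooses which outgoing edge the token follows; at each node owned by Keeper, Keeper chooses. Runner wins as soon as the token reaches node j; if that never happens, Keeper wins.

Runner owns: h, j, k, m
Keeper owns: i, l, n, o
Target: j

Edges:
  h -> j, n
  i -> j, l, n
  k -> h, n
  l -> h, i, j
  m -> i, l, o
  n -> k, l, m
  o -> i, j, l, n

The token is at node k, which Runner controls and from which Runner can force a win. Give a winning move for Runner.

h

A0 = {j}
A1: add {h} — h (Runner) has h→j.
A2: add {k} — k (Runner) has k→h.
A3 = A2; e.g. i (Keeper) can still go to l. Fixed point.
From k, successor h is in the attractor (rank 1); the other successor n is not.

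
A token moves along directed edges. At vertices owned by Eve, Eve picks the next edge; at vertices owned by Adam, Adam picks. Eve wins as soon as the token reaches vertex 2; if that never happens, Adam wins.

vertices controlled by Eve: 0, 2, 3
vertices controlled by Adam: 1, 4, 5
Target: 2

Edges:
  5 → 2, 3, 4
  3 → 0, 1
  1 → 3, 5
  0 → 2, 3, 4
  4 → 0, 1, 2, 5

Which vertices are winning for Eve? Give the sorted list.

0, 2, 3

A0 = {2}
A1: add {0} — 0 (Eve) has 0→2.
A2: add {3} — 3 (Eve) has 3→0.
A3 = A2; e.g. 1 (Adam) can still go to 5. Fixed point.
Eve's winning region = {0, 2, 3}.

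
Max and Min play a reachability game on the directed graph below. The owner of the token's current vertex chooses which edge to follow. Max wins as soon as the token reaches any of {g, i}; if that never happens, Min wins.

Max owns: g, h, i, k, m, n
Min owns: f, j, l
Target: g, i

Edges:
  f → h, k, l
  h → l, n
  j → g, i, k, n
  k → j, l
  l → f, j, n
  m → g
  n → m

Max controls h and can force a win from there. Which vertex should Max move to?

A0 = {g, i}
A1: add {m} — m (Max) has m→g.
A2: add {n} — n (Max) has n→m.
A3: add {h} — h (Max) has h→n.
A4 = A3; e.g. f (Min) can still go to k. Fixed point.
From h, successor n is in the attractor (rank 2); the other successor l is not.

n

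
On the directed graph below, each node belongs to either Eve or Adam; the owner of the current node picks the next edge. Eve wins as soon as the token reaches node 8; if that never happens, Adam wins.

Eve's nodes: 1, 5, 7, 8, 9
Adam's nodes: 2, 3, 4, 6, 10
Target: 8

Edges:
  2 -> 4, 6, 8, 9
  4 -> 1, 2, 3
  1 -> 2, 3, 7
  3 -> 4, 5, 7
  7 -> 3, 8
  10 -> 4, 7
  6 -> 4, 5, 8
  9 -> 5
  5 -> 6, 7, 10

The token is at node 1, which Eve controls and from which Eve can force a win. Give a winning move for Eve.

A0 = {8}
A1: add {7} — 7 (Eve) has 7→8.
A2: add {1, 5} — 1 (Eve) has 1→7; 5 (Eve) has 5→7.
A3: add {9} — 9 (Eve) has 9→5.
A4 = A3; e.g. 2 (Adam) can still go to 4. Fixed point.
From 1, successor 7 is in the attractor (rank 1); the other successors 2, 3 are not.

7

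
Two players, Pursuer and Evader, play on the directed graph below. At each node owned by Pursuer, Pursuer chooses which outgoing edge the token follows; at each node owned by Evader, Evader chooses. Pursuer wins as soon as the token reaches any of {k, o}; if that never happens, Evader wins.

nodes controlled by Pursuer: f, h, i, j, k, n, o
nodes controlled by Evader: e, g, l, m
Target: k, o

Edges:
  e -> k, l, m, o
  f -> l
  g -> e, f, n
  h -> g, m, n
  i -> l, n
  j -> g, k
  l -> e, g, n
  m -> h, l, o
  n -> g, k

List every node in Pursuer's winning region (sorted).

A0 = {k, o}
A1: add {j, n} — j (Pursuer) has j→k; n (Pursuer) has n→k.
A2: add {h, i} — h (Pursuer) has h→n; i (Pursuer) has i→n.
A3 = A2; e.g. e (Evader) can still go to l. Fixed point.
Pursuer's winning region = {h, i, j, k, n, o}.

h, i, j, k, n, o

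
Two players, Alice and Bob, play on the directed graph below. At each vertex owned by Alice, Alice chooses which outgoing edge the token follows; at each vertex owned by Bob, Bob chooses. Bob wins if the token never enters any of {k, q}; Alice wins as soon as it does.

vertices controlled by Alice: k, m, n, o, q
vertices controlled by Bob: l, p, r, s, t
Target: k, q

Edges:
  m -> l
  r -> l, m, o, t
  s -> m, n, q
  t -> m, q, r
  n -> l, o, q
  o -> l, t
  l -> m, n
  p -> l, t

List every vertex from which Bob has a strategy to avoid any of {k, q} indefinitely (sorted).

l, m, o, p, r, s, t

A0 = {k, q}
A1: add {n} — n (Alice) has n→q.
A2 = A1; e.g. l (Bob) can still go to m. Fixed point.
Alice's attractor = {k, n, q}; Bob avoids the target exactly from the complement.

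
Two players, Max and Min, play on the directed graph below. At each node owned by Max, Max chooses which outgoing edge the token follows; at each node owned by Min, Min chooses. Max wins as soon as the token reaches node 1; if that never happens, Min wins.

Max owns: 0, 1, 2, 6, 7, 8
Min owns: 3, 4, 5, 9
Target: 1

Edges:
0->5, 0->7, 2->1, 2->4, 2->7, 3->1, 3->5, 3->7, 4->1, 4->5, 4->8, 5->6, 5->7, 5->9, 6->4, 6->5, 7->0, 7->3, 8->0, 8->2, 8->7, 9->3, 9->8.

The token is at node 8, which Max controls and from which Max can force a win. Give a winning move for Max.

A0 = {1}
A1: add {2} — 2 (Max) has 2→1.
A2: add {8} — 8 (Max) has 8→2.
A3 = A2; e.g. 0 (Max) has no edge into A2. Fixed point.
From 8, successor 2 is in the attractor (rank 1); the other successors 0, 7 are not.

2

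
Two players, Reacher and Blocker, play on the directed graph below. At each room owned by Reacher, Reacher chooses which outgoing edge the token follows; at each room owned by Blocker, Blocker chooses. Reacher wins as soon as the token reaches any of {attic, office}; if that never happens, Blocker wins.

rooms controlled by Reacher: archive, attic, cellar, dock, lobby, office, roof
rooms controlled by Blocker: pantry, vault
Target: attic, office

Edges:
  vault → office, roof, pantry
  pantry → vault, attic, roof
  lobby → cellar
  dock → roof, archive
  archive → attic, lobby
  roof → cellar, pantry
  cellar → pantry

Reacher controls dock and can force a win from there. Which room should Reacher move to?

A0 = {attic, office}
A1: add {archive} — archive (Reacher) has archive→attic.
A2: add {dock} — dock (Reacher) has dock→archive.
A3 = A2; e.g. vault (Blocker) can still go to roof. Fixed point.
From dock, successor archive is in the attractor (rank 1); the other successor roof is not.

archive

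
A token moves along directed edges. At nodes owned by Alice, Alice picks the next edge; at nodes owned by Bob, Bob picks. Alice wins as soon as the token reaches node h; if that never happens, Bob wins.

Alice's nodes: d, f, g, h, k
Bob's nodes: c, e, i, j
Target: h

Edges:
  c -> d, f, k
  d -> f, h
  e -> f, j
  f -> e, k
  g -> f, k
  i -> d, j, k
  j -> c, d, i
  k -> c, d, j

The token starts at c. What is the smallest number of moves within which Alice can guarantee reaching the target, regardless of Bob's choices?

4

A0 = {h}
A1: add {d} — d (Alice) has d→h.
A2: add {k} — k (Alice) has k→d.
A3: add {f, g} — f (Alice) has f→k; g (Alice) has g→k.
A4: add {c} — c (Bob): all of {d, f, k} already in.
A5 = A4; e.g. e (Bob) can still go to j. Fixed point.
c enters the attractor at level 4, so Alice can force the target in 4 moves from there.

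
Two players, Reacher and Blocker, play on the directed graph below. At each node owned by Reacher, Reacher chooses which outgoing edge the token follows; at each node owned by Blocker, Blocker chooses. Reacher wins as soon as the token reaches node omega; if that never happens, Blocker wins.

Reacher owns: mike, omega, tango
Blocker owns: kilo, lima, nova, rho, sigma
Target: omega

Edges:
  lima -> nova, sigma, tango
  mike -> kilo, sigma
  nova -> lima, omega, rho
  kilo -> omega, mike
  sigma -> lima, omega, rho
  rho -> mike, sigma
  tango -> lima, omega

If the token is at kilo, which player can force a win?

A0 = {omega}
A1: add {tango} — tango (Reacher) has tango→omega.
A2 = A1; e.g. lima (Blocker) can still go to nova. Fixed point.
kilo never enters the attractor, so Blocker can avoid the target forever.

Blocker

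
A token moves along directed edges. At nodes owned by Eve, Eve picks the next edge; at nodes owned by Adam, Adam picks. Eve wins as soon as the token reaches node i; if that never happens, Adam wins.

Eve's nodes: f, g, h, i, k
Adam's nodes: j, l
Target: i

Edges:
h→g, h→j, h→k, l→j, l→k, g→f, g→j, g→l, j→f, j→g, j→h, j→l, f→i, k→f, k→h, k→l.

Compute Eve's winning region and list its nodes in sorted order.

f, g, h, i, k

A0 = {i}
A1: add {f} — f (Eve) has f→i.
A2: add {g, k} — g (Eve) has g→f; k (Eve) has k→f.
A3: add {h} — h (Eve) has h→g.
A4 = A3; e.g. j (Adam) can still go to l. Fixed point.
Eve's winning region = {f, g, h, i, k}.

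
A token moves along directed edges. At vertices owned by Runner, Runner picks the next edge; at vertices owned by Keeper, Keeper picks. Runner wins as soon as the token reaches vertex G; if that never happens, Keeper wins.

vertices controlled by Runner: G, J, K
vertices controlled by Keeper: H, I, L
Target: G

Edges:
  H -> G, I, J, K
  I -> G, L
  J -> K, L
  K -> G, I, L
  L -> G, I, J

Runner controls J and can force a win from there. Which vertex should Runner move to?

A0 = {G}
A1: add {K} — K (Runner) has K→G.
A2: add {J} — J (Runner) has J→K.
A3 = A2; e.g. H (Keeper) can still go to I. Fixed point.
From J, successor K is in the attractor (rank 1); the other successor L is not.

K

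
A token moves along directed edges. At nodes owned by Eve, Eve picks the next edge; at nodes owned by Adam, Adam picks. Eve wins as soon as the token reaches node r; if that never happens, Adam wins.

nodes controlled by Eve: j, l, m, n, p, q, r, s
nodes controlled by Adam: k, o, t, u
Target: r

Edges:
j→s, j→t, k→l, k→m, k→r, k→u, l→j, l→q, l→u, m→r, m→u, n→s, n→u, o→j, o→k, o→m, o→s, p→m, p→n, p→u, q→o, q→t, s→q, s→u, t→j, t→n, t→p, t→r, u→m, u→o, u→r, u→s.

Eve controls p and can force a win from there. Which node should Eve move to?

m

A0 = {r}
A1: add {m} — m (Eve) has m→r.
A2: add {p} — p (Eve) has p→m.
A3 = A2; e.g. j (Eve) has no edge into A2. Fixed point.
From p, successor m is in the attractor (rank 1); the other successors n, u are not.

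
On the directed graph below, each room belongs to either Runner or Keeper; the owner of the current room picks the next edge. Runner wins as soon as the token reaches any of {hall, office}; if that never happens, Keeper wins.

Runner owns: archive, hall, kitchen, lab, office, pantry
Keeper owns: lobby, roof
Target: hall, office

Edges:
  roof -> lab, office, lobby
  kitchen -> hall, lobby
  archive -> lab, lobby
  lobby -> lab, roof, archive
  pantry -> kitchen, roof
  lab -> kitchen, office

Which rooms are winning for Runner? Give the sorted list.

A0 = {hall, office}
A1: add {kitchen, lab} — lab (Runner) has lab→office; kitchen (Runner) has kitchen→hall.
A2: add {archive, pantry} — pantry (Runner) has pantry→kitchen; archive (Runner) has archive→lab.
A3 = A2; e.g. roof (Keeper) can still go to lobby. Fixed point.
Runner's winning region = {archive, hall, kitchen, lab, office, pantry}.

archive, hall, kitchen, lab, office, pantry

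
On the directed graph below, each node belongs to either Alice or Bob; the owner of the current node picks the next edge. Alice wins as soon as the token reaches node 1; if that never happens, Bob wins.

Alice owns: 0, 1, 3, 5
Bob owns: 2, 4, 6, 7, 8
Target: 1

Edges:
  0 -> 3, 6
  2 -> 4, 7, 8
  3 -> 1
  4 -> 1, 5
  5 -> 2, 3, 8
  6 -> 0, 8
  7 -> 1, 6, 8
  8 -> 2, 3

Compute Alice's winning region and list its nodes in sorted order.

A0 = {1}
A1: add {3} — 3 (Alice) has 3→1.
A2: add {0, 5} — 0 (Alice) has 0→3; 5 (Alice) has 5→3.
A3: add {4} — 4 (Bob): all of {1, 5} already in.
A4 = A3; e.g. 2 (Bob) can still go to 7. Fixed point.
Alice's winning region = {0, 1, 3, 4, 5}.

0, 1, 3, 4, 5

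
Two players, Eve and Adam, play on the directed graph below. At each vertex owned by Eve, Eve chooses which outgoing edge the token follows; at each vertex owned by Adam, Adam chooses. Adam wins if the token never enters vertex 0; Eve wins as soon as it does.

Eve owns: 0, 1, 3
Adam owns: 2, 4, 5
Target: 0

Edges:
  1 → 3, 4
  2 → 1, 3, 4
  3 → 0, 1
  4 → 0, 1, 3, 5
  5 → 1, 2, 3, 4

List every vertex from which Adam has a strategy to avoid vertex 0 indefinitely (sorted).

2, 4, 5

A0 = {0}
A1: add {3} — 3 (Eve) has 3→0.
A2: add {1} — 1 (Eve) has 1→3.
A3 = A2; e.g. 2 (Adam) can still go to 4. Fixed point.
Eve's attractor = {0, 1, 3}; Adam avoids the target exactly from the complement.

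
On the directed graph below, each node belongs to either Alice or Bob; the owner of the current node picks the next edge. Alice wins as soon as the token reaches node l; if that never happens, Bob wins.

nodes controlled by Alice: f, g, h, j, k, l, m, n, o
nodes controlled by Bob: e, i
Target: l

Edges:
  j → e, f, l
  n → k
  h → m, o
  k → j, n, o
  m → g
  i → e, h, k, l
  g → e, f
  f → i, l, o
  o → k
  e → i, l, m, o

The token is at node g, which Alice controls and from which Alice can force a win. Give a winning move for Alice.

A0 = {l}
A1: add {f, j} — f (Alice) has f→l; j (Alice) has j→l.
A2: add {g, k} — g (Alice) has g→f; k (Alice) has k→j.
A3: add {m, n, o} — m (Alice) has m→g; n (Alice) has n→k; o (Alice) has o→k.
A4: add {h} — h (Alice) has h→m.
A5 = A4; e.g. e (Bob) can still go to i. Fixed point.
From g, successor f is in the attractor (rank 1); the other successor e is not.

f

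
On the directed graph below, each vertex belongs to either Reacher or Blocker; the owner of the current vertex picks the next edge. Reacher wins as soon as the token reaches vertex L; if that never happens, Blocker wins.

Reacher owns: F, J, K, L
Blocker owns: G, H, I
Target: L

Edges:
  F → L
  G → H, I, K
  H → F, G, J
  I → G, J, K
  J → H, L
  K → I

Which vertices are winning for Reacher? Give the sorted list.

F, J, L

A0 = {L}
A1: add {F, J} — F (Reacher) has F→L; J (Reacher) has J→L.
A2 = A1; e.g. G (Blocker) can still go to H. Fixed point.
Reacher's winning region = {F, J, L}.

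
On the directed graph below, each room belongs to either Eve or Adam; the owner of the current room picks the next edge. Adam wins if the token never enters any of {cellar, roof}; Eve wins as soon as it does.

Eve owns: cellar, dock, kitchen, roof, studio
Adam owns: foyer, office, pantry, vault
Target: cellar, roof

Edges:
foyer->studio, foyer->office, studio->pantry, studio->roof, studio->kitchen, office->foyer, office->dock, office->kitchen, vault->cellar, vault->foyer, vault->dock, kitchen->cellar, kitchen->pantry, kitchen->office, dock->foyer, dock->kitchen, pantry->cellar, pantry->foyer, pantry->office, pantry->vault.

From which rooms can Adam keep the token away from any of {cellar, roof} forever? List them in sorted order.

A0 = {cellar, roof}
A1: add {kitchen, studio} — studio (Eve) has studio→roof; kitchen (Eve) has kitchen→cellar.
A2: add {dock} — dock (Eve) has dock→kitchen.
A3 = A2; e.g. foyer (Adam) can still go to office. Fixed point.
Eve's attractor = {cellar, dock, kitchen, roof, studio}; Adam avoids the target exactly from the complement.

foyer, office, pantry, vault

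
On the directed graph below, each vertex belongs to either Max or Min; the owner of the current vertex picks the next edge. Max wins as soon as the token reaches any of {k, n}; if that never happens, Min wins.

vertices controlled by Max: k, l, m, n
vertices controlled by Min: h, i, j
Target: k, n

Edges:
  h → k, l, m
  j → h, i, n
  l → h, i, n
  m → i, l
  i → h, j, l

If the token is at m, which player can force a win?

Max

A0 = {k, n}
A1: add {l} — l (Max) has l→n.
A2: add {m} — m (Max) has m→l.
m ∈ A2, so Max can force the target.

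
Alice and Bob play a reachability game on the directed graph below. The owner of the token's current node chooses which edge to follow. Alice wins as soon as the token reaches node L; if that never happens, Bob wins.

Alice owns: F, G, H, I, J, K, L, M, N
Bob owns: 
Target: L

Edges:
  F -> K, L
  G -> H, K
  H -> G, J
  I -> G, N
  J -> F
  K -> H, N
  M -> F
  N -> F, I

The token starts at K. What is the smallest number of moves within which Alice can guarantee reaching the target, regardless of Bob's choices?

3

A0 = {L}
A1: add {F} — F (Alice) has F→L.
A2: add {J, M, N} — J (Alice) has J→F; M (Alice) has M→F; N (Alice) has N→F.
A3: add {H, I, K} — H (Alice) has H→J; I (Alice) has I→N; K (Alice) has K→N.
K enters the attractor at level 3, so Alice can force the target in 3 moves from there.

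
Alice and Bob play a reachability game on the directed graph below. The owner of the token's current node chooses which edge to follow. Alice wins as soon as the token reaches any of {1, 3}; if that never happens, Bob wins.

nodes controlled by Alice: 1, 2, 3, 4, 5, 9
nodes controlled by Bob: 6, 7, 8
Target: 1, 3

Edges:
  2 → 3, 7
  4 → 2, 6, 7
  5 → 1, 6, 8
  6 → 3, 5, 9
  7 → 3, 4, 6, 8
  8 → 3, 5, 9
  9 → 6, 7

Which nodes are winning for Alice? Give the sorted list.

A0 = {1, 3}
A1: add {2, 5} — 2 (Alice) has 2→3; 5 (Alice) has 5→1.
A2: add {4} — 4 (Alice) has 4→2.
A3 = A2; e.g. 6 (Bob) can still go to 9. Fixed point.
Alice's winning region = {1, 2, 3, 4, 5}.

1, 2, 3, 4, 5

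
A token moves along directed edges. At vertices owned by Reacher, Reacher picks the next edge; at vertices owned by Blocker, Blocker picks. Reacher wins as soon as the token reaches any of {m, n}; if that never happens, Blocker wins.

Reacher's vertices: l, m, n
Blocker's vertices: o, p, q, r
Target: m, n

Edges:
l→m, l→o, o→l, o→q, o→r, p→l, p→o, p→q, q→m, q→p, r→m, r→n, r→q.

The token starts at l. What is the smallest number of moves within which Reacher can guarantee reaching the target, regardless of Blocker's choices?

A0 = {m, n}
A1: add {l} — l (Reacher) has l→m.
A2 = A1; e.g. o (Blocker) can still go to q. Fixed point.
l enters the attractor at level 1, so Reacher can force the target in 1 move from there.

1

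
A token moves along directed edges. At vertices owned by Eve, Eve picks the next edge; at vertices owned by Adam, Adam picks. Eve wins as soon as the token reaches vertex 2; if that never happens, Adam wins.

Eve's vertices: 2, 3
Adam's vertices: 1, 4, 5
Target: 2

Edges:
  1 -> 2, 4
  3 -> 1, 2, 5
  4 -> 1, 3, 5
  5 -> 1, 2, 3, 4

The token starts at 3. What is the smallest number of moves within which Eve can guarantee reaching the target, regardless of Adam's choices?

A0 = {2}
A1: add {3} — 3 (Eve) has 3→2.
A2 = A1; e.g. 1 (Adam) can still go to 4. Fixed point.
3 enters the attractor at level 1, so Eve can force the target in 1 move from there.

1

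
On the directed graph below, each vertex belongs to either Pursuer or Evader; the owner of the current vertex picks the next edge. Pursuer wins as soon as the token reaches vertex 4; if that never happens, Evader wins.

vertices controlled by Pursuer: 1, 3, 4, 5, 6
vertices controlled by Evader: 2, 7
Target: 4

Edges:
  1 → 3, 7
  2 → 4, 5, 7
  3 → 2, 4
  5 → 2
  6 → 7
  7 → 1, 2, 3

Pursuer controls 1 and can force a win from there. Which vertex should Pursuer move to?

A0 = {4}
A1: add {3} — 3 (Pursuer) has 3→4.
A2: add {1} — 1 (Pursuer) has 1→3.
A3 = A2; e.g. 2 (Evader) can still go to 5. Fixed point.
From 1, successor 3 is in the attractor (rank 1); the other successor 7 is not.

3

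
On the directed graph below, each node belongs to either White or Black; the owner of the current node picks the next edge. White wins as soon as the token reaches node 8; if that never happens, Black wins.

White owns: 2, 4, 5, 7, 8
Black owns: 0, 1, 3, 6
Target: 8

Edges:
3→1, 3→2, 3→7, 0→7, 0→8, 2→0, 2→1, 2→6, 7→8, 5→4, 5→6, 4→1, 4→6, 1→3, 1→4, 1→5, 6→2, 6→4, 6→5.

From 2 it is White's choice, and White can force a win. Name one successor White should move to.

A0 = {8}
A1: add {7} — 7 (White) has 7→8.
A2: add {0} — 0 (Black): all of {7, 8} already in.
A3: add {2} — 2 (White) has 2→0.
A4 = A3; e.g. 1 (Black) can still go to 3. Fixed point.
From 2, successor 0 is in the attractor (rank 2); the other successors 1, 6 are not.

0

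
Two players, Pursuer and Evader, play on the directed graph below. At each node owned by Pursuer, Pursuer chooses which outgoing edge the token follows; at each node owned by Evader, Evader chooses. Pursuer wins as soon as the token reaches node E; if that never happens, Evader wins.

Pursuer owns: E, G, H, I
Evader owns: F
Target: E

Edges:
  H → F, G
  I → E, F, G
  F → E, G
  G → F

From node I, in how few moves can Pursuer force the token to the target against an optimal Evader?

A0 = {E}
A1: add {I} — I (Pursuer) has I→E.
A2 = A1; e.g. F (Evader) can still go to G. Fixed point.
I enters the attractor at level 1, so Pursuer can force the target in 1 move from there.

1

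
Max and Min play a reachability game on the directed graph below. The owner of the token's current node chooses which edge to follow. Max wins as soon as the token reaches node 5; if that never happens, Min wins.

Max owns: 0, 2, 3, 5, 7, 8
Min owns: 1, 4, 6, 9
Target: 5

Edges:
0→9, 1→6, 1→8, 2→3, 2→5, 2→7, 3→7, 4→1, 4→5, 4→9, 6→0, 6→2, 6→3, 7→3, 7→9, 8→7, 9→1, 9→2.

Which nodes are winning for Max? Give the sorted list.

2, 5

A0 = {5}
A1: add {2} — 2 (Max) has 2→5.
A2 = A1; e.g. 0 (Max) has no edge into A1. Fixed point.
Max's winning region = {2, 5}.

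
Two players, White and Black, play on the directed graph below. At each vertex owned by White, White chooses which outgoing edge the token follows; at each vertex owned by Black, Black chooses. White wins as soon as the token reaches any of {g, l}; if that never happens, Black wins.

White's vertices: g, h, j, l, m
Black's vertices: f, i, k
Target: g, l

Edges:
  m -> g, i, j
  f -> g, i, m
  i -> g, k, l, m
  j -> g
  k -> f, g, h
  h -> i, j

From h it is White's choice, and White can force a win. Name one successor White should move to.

j

A0 = {g, l}
A1: add {j, m} — j (White) has j→g; m (White) has m→g.
A2: add {h} — h (White) has h→j.
A3 = A2; e.g. f (Black) can still go to i. Fixed point.
From h, successor j is in the attractor (rank 1); the other successor i is not.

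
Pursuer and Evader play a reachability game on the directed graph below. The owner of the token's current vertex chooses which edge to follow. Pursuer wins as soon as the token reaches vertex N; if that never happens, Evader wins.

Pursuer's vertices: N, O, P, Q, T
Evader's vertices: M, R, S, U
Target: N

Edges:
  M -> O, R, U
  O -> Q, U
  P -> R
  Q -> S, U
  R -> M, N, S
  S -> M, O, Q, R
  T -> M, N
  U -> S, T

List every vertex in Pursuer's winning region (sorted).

N, T

A0 = {N}
A1: add {T} — T (Pursuer) has T→N.
A2 = A1; e.g. M (Evader) can still go to O. Fixed point.
Pursuer's winning region = {N, T}.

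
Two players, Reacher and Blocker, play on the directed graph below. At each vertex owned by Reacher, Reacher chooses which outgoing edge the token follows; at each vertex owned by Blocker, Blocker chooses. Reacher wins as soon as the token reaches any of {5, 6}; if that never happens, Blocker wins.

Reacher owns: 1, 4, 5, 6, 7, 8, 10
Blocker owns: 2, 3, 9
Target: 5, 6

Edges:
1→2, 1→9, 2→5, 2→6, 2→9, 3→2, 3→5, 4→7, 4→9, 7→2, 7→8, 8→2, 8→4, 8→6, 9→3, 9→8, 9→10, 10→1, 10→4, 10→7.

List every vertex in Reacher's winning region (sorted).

4, 5, 6, 7, 8, 10

A0 = {5, 6}
A1: add {8} — 8 (Reacher) has 8→6.
A2: add {7} — 7 (Reacher) has 7→8.
A3: add {4, 10} — 4 (Reacher) has 4→7; 10 (Reacher) has 10→7.
A4 = A3; e.g. 1 (Reacher) has no edge into A3. Fixed point.
Reacher's winning region = {4, 5, 6, 7, 8, 10}.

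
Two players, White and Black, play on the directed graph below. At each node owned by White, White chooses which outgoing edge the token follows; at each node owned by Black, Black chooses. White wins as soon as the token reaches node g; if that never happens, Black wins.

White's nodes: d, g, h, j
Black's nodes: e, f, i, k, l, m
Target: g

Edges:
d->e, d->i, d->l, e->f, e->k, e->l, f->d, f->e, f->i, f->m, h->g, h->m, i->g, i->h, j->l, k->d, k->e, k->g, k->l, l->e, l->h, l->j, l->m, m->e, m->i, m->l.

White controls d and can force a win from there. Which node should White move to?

A0 = {g}
A1: add {h} — h (White) has h→g.
A2: add {i} — i (Black): all of {g, h} already in.
A3: add {d} — d (White) has d→i.
A4 = A3; e.g. e (Black) can still go to f. Fixed point.
From d, successor i is in the attractor (rank 2); the other successors e, l are not.

i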